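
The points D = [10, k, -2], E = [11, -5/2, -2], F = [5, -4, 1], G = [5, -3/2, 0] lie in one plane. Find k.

The points are coplanar iff DE · (DF × DG) = 0.
Expanding, this is linear in k: (6)k + (9) = 0.
So k = -3/2.

-3/2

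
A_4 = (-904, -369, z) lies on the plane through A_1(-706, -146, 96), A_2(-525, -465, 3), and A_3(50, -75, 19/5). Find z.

77

A normal to the plane is n = A_1A_2 × A_1A_3 = (180074/5, -268099/5, 254015).
A_4 lies in the plane iff n · A_1A_4 = 0.
This gives (254015)z + (-19559155) = 0, so z = 77.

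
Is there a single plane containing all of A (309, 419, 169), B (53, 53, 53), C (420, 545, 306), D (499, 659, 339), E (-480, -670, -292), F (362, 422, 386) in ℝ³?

Yes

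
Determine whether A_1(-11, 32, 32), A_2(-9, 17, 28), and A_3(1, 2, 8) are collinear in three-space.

No

A_1A_2 = (2, -15, -4), A_1A_3 = (12, -30, -24).
A_1A_2 × A_1A_3 = (240, 0, 120).
The cross product is nonzero, so the points do not lie on one line.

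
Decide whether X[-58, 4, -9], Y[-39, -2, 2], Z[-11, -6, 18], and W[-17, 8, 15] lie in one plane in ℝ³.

The four points are coplanar iff the 3×3 determinant with rows XY, XZ, XW is zero.
Rows: (19, -6, 11), (47, -10, 27), (41, 4, 24).
Expanding along the first row: (19)(-348) − (-6)(21) + (11)(598) = 92.
Nonzero ⇒ not coplanar.

No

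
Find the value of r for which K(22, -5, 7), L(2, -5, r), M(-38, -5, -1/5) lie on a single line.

23/5

Direction KM = (-60, 0, -36/5). From the x-coordinate of L, the parameter along the line is τ = (2 − 22)/(-60) = 1/3.
Then r = 7 + 1/3·(-36/5) = 23/5.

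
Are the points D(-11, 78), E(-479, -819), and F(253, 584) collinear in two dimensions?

DE = (-468, -897), DF = (264, 506).
Twice the signed area of △DEF is (-468)(506) − (-897)(264) = 0.
The triangle is degenerate (zero area), so the points are collinear.

Yes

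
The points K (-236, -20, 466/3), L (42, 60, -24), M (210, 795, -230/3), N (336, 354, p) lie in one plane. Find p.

-590/3

Normal to plane KLM: n = (382790/3, -46460/3, 190890); plane equation n·P = -151500.
Requiring n·N = -151500: (190890)p + (37390200) = -151500.
So p = -590/3.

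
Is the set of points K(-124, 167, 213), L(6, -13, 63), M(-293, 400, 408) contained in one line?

No

KL = (130, -180, -150), KM = (-169, 233, 195).
KL × KM = (-150, 0, -130).
The cross product is nonzero, so the points do not lie on one line.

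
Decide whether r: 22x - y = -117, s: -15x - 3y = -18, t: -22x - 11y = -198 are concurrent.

No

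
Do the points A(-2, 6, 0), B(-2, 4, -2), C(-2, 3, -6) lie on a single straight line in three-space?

AB = (0, -2, -2), AC = (0, -3, -6).
Comparing components 2 and 3: (-2)(-6) − (-2)(-3) = 6 ≠ 0, so AB and AC are not parallel and the points are not collinear.

No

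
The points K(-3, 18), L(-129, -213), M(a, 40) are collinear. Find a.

The three points are collinear iff det[KL; KM] = 0.
This determinant is linear in a: (231)a + (-2079) = 0, so a = 9.

9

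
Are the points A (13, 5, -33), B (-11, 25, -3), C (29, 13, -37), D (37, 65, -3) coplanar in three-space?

Yes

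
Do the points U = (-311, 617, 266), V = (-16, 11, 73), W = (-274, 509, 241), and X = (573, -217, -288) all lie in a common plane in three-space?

With U as base: UV = (295, -606, -193), UW = (37, -108, -25), UX = (884, -834, -554).
UW × UX = (38982, -1602, 64614).
UV · (UW × UX) = 0.
The scalar triple product vanishes, so the four points are coplanar.

Yes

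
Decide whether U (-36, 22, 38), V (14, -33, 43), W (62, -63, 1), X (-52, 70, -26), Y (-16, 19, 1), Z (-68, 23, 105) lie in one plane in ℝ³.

The plane through U, V, W has normal n = UV × UW = (2460, 2340, 1140) and equation n·P = 6240.
Checking the remaining points: n·X = 6240, n·Y = 6240, n·Z = 6240.
All equal 6240, so all 6 points lie in one plane.

Yes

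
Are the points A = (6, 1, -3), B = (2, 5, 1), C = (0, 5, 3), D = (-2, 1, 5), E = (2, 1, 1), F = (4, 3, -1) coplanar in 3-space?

The plane through A, B, C has normal n = AB × AC = (8, 0, 8) and equation n·P = 24.
Checking the remaining points: n·D = 24, n·E = 24, n·F = 24.
All equal 24, so all 6 points lie in one plane.

Yes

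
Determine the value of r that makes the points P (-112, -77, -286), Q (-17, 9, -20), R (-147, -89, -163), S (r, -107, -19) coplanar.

-194

Coplanarity ⇔ det[PQ; PR; PS] = 0.
Expanding, this is linear in r: (13770)r + (2671380) = 0.
So r = -194.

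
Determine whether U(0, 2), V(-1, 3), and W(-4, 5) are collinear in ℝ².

UV = (-1, 1), UW = (-4, 3).
det[UV; UW] = (-1)(3) − (1)(-4) = 1.
The determinant is nonzero, so they are not collinear.

No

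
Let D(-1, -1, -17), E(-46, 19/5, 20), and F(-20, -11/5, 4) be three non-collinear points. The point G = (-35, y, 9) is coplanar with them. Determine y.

19/5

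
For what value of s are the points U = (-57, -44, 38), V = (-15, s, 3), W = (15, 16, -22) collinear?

-9

Direction UW = (72, 60, -60). From the x-coordinate of V, the parameter along the line is τ = (-15 − (-57))/72 = 7/12.
Then s = (-44) + 7/12·(60) = -9.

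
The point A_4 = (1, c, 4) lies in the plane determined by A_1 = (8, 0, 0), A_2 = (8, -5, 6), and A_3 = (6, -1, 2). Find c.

-1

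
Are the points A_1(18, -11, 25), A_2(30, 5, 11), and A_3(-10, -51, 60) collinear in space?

A_1A_2 = (12, 16, -14), A_1A_3 = (-28, -40, 35).
A_1A_2 × A_1A_3 = (0, -28, -32).
The cross product is nonzero, so the points do not lie on one line.

No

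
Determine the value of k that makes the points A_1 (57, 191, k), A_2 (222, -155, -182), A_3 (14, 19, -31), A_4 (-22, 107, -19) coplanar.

-113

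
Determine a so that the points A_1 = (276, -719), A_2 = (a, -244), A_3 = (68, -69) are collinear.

124

The three points are collinear iff det[A_1A_2; A_1A_3] = 0.
This determinant is linear in a: (650)a + (-80600) = 0, so a = 124.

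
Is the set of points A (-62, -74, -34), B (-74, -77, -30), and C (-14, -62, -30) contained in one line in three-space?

AB = (-12, -3, 4), AC = (48, 12, 4).
AB × AC = (-60, 240, 0).
The cross product is nonzero, so the points do not lie on one line.

No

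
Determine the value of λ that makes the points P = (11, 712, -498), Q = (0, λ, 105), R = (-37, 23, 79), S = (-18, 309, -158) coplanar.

-172

Coplanarity ⇔ det[PQ; PR; PS] = 0.
Expanding, this is linear in λ: (-413)λ + (-71036) = 0.
So λ = -172.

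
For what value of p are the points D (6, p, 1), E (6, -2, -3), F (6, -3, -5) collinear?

0

Direction EF = (0, -1, -2). From the z-coordinate of D, the parameter along the line is τ = (1 − (-3))/(-2) = -2.
Then p = (-2) + (-2)·(-1) = 0.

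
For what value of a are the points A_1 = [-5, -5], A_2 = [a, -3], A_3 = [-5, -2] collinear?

-5

The three points are collinear iff det[A_1A_2; A_1A_3] = 0.
This determinant is linear in a: (3)a + (15) = 0, so a = -5.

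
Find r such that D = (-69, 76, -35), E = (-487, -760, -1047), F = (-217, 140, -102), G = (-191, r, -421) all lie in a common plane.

The points are coplanar iff DE · (DF × DG) = 0.
Expanding, this is linear in r: (121770)r + (34095600) = 0.
So r = -280.

-280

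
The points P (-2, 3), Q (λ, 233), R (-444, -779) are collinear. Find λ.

Collinearity: (Q − P) must be parallel to (R − P) = (-442, -782).
Cross-multiplying the components: (λ − (-2))·(-782) = (230)·(-442).
Solving gives λ = 128.

128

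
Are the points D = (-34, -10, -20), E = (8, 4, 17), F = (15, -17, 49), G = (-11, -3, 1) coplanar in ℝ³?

With D as base: DE = (42, 14, 37), DF = (49, -7, 69), DG = (23, 7, 21).
DF × DG = (-630, 558, 504).
DE · (DF × DG) = 0.
The scalar triple product vanishes, so the four points are coplanar.

Yes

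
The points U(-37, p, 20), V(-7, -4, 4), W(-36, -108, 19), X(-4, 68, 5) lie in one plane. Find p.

-100

Coplanarity ⇔ det[UV; UW; UX] = 0.
Expanding, this is linear in p: (-74)p + (-7400) = 0.
So p = -100.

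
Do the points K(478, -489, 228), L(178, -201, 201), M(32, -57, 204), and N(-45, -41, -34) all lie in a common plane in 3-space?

No

A normal to the plane through K, L, M is n = KL × KM = (4752, 4842, -1152).
The plane has equation n·P = -358938. For N: n·N = -373194.
-373194 ≠ -358938, so N is off the plane.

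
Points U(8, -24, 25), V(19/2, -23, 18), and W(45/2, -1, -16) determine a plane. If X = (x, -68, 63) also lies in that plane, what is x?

-13

The plane through U, V, W has equation 120x − 40y + 20z = 2420.
Substituting X: (120)x + (3980) = 2420, so x = -13.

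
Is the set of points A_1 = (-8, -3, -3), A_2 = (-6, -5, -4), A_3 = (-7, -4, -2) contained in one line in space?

No

A_1A_2 = (2, -2, -1), A_1A_3 = (1, -1, 1).
A_1A_2 × A_1A_3 = (-3, -3, 0).
The cross product is nonzero, so the points do not lie on one line.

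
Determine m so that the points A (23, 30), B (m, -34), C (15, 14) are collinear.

The three points are collinear iff det[AB; AC] = 0.
This determinant is linear in m: (-16)m + (-144) = 0, so m = -9.

-9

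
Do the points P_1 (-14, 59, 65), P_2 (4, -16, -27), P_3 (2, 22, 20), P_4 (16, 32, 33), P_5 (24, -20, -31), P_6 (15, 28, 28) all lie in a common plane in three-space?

The plane through P_1, P_2, P_3 has normal n = P_1P_2 × P_1P_3 = (-29, -662, 534) and equation n·P = -3942.
Checking the remaining points: n·P_4 = -4026, n·P_5 = -4010, n·P_6 = -4019.
Since n·P_4 = -4026 ≠ -3942, P_4 is off the plane and the points are not all coplanar.

No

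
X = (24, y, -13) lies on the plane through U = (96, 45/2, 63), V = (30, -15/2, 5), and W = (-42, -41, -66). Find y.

-23/2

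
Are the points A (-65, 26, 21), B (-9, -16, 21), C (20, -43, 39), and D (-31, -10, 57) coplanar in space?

Yes

The four points are coplanar iff the 3×3 determinant with rows AB, AC, AD is zero.
Rows: (56, -42, 0), (85, -69, 18), (34, -36, 36).
Expanding along the first row: (56)(-1836) − (-42)(2448) + (0)(-714) = 0.
Zero determinant ⇒ coplanar.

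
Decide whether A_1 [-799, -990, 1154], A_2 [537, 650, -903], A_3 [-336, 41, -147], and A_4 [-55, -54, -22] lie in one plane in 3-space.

The four points are coplanar iff the 3×3 determinant with rows A_1A_2, A_1A_3, A_1A_4 is zero.
Rows: (1336, 1640, -2057), (463, 1031, -1301), (744, 936, -1176).
Expanding along the first row: (1336)(5280) − (1640)(423456) + (-2057)(-333696) = -1001088.
Nonzero ⇒ not coplanar.

No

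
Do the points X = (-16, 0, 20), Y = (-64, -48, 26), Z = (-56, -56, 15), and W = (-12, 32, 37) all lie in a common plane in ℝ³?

Yes

The four points are coplanar iff the 3×3 determinant with rows XY, XZ, XW is zero.
Rows: (-48, -48, 6), (-40, -56, -5), (4, 32, 17).
Expanding along the first row: (-48)(-792) − (-48)(-660) + (6)(-1056) = 0.
Zero determinant ⇒ coplanar.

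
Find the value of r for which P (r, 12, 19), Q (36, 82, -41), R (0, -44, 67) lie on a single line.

16

Direction QR = (-36, -126, 108). From the y-coordinate of P, the parameter along the line is τ = (12 − 82)/(-126) = 5/9.
Then r = 36 + 5/9·(-36) = 16.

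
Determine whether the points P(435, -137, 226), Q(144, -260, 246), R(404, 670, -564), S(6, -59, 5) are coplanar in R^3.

A normal to the plane through P, Q, R is n = PQ × PR = (81030, -230510, -238650).
The plane has equation n·X = 12893020. For S: n·S = 12893020.
Equal, so S lies in the plane and all four are coplanar.

Yes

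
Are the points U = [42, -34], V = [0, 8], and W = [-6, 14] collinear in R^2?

UV = (-42, 42), UW = (-48, 48).
det[UV; UW] = (-42)(48) − (42)(-48) = 0.
The determinant is zero, so the points are collinear.

Yes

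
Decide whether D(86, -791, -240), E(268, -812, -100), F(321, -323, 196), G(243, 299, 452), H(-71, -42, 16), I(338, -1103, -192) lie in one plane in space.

Yes

The plane through D, E, F has normal n = DE × DF = (-74676, -46452, 90111) and equation n·P = 8694756.
Checking the remaining points: n·G = 8694756, n·H = 8694756, n·I = 8694756.
All equal 8694756, so all 6 points lie in one plane.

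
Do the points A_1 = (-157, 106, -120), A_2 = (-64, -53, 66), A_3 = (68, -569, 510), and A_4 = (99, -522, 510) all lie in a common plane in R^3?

The four points are coplanar iff the 3×3 determinant with rows A_1A_2, A_1A_3, A_1A_4 is zero.
Rows: (93, -159, 186), (225, -675, 630), (256, -628, 630).
Expanding along the first row: (93)(-29610) − (-159)(-19530) + (186)(31500) = 0.
Zero determinant ⇒ coplanar.

Yes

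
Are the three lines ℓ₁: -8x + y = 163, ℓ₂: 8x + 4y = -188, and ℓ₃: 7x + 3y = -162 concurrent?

Intersecting ℓ₁ and ℓ₂: solving the 2×2 system gives (x, y) = (-21, -5).
Substitute into ℓ₃: (7)(-21) + (3)(-5) = -162.
This equals -162, so (-21, -5) lies on all three lines and they are concurrent.

Yes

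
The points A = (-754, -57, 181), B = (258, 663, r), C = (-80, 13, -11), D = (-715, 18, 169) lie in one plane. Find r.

The points are coplanar iff AB · (AC × AD) = 0.
Expanding, this is linear in r: (47820)r + (5499300) = 0.
So r = -115.

-115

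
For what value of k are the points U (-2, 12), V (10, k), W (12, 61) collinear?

The three points are collinear iff det[UV; UW] = 0.
This determinant is linear in k: (-14)k + (756) = 0, so k = 54.

54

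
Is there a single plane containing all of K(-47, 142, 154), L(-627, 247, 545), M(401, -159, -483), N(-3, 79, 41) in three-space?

No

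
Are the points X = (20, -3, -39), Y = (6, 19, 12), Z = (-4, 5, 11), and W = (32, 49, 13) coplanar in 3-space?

No

A normal to the plane through X, Y, Z is n = XY × XZ = (692, -524, 416).
The plane has equation n·P = -812. For W: n·W = 1876.
1876 ≠ -812, so W is off the plane.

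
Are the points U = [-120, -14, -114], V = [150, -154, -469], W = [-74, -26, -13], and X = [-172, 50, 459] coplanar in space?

A normal to the plane through U, V, W is n = UV × UW = (-18400, -43600, 3200).
The plane has equation n·P = 2453600. For X: n·X = 2453600.
Equal, so X lies in the plane and all four are coplanar.

Yes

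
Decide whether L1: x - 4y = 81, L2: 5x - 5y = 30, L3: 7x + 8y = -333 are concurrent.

Yes

Intersecting L1 and L2: solving the 2×2 system gives (x, y) = (-19, -25).
Substitute into L3: (7)(-19) + (8)(-25) = -333.
This equals -333, so (-19, -25) lies on all three lines and they are concurrent.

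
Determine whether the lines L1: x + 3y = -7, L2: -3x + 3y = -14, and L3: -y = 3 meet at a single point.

No

Intersecting L1 and L2: solving the 2×2 system gives (x, y) = (7/4, -35/12).
Substitute into L3: (0)(7/4) + (-1)(-35/12) = 35/12.
But L3 requires 3 ≠ 35/12, so the three lines have no common point.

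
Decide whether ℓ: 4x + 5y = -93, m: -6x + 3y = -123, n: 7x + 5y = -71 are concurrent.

The three lines meet at one point iff the augmented coefficient matrix [aᵢ bᵢ cᵢ] has rank < 3, i.e. its determinant vanishes.
Here the determinant is -84.
Nonzero, so no common point exists.

No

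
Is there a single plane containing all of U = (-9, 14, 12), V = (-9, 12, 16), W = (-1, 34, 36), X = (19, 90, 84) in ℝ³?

The four points are coplanar iff the 3×3 determinant with rows UV, UW, UX is zero.
Rows: (0, -2, 4), (8, 20, 24), (28, 76, 72).
Expanding along the first row: (0)(-384) − (-2)(-96) + (4)(48) = 0.
Zero determinant ⇒ coplanar.

Yes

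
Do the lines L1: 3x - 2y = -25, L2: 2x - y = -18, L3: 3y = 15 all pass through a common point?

Lines aᵢx + bᵢy = cᵢ with pairwise distinct directions are concurrent exactly when det[aᵢ bᵢ cᵢ] = 0.
Here the determinant is 27.
Nonzero, so no common point exists.

No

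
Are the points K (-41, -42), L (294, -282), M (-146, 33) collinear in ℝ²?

KL = (335, -240), KM = (-105, 75).
If collinear, KM would be a scalar multiple of KL. But (335)·(75) ≠ (-240)·(-105) (difference -75), so they are not parallel; the points are not collinear.

No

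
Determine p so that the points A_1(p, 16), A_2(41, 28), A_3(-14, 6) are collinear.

11

Collinearity: (A_1 − A_2) must be parallel to (A_3 − A_2) = (-55, -22).
Cross-multiplying the components: (p − 41)·(-22) = (-12)·(-55).
Solving gives p = 11.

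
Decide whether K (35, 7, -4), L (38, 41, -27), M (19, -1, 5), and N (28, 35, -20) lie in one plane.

No

The four points are coplanar iff the 3×3 determinant with rows KL, KM, KN is zero.
Rows: (3, 34, -23), (-16, -8, 9), (-7, 28, -16).
Expanding along the first row: (3)(-124) − (34)(319) + (-23)(-504) = 374.
Nonzero ⇒ not coplanar.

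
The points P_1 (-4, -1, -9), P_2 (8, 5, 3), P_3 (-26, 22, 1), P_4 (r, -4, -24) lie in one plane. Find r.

Normal to plane P_1P_2P_3: n = (-216, -384, 408); plane equation n·P = -2424.
Requiring n·P_4 = -2424: (-216)r + (-8256) = -2424.
So r = -27.

-27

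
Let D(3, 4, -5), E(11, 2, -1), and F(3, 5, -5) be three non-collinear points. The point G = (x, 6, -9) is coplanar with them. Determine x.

The plane through D, E, F has equation −4x + 8z = -52.
Substituting G: (-4)x + (-72) = -52, so x = -5.

-5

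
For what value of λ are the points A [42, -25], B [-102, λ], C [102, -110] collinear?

179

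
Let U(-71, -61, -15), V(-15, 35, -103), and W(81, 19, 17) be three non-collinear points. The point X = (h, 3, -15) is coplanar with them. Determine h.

A normal to the plane is n = UV × UW = (10112, -15168, -10112).
X lies in the plane iff n · UX = 0.
This gives (10112)h + (-252800) = 0, so h = 25.

25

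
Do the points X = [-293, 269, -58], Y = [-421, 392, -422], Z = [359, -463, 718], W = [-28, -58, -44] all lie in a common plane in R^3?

Yes

The four points are coplanar iff the 3×3 determinant with rows XY, XZ, XW is zero.
Rows: (-128, 123, -364), (652, -732, 776), (265, -327, 14).
Expanding along the first row: (-128)(243504) − (123)(-196512) + (-364)(-19224) = 0.
Zero determinant ⇒ coplanar.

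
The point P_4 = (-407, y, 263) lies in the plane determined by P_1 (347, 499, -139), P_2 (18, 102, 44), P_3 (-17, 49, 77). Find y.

-397

The plane through P_1, P_2, P_3 has equation −3402x + 4452y + 3542z = 548716.
Substituting P_4: (4452)y + (2316160) = 548716, so y = -397.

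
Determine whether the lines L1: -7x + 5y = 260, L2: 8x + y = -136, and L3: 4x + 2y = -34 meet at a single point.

Lines aᵢx + bᵢy = cᵢ with pairwise distinct directions are concurrent exactly when det[aᵢ bᵢ cᵢ] = 0.
Here the determinant is 94.
Nonzero, so no common point exists.

No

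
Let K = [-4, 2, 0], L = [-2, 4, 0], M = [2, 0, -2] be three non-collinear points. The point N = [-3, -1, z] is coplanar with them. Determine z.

The plane through K, L, M has equation −4x + 4y − 16z = 24.
Substituting N: (-16)z + (8) = 24, so z = -1.

-1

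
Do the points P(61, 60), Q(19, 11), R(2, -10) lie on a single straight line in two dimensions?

PQ = (-42, -49), PR = (-59, -70).
det[PQ; PR] = (-42)(-70) − (-49)(-59) = 49.
The determinant is nonzero, so they are not collinear.

No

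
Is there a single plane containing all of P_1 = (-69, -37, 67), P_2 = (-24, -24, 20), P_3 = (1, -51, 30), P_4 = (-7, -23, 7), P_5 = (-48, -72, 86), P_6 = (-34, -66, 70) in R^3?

No

The plane through P_1, P_2, P_3 has normal n = P_1P_2 × P_1P_3 = (-1139, -1625, -1540) and equation n·P = 35536.
Checking the remaining points: n·P_4 = 34568, n·P_5 = 39232, n·P_6 = 38176.
Since n·P_4 = 34568 ≠ 35536, P_4 is off the plane and the points are not all coplanar.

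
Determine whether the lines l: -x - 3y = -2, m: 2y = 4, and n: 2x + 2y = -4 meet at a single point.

Yes

Lines aᵢx + bᵢy = cᵢ with pairwise distinct directions are concurrent exactly when det[aᵢ bᵢ cᵢ] = 0.
Here the determinant is 0.
It vanishes, so the lines are concurrent at (-4, 2).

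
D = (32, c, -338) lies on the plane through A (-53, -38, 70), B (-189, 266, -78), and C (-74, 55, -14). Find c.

The plane through A, B, C has equation −11772x − 8316y − 6264z = 501444.
Substituting D: (-8316)c + (1740528) = 501444, so c = 149.

149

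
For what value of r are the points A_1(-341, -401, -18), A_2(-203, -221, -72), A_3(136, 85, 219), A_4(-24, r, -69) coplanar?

-11

Normal to plane A_1A_2A_3: n = (68904, -58464, -18792); plane equation n·P = 286056.
Requiring n·A_4 = 286056: (-58464)r + (-357048) = 286056.
So r = -11.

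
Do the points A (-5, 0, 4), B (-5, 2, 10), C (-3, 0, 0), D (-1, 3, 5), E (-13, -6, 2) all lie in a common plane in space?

The plane through A, B, C has normal n = AB × AC = (-8, 12, -4) and equation n·P = 24.
Checking the remaining points: n·D = 24, n·E = 24.
All equal 24, so all 5 points lie in one plane.

Yes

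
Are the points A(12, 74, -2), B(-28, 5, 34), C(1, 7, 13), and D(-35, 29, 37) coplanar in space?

No

A normal to the plane through A, B, C is n = AB × AC = (1377, 204, 1921).
The plane has equation n·P = 27778. For D: n·D = 28798.
28798 ≠ 27778, so D is off the plane.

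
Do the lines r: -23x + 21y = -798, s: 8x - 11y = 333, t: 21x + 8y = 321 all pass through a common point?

Yes

Intersecting r and s: solving the 2×2 system gives (x, y) = (21, -15).
Substitute into t: (21)(21) + (8)(-15) = 321.
This equals 321, so (21, -15) lies on all three lines and they are concurrent.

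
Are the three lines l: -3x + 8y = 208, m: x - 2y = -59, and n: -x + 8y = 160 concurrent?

Lines aᵢx + bᵢy = cᵢ with pairwise distinct directions are concurrent exactly when det[aᵢ bᵢ cᵢ] = 0.
Here the determinant is -16.
Nonzero, so no common point exists.

No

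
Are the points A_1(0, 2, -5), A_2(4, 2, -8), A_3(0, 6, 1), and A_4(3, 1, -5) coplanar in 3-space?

The four points are coplanar iff the 3×3 determinant with rows A_1A_2, A_1A_3, A_1A_4 is zero.
Rows: (4, 0, -3), (0, 4, 6), (3, -1, 0).
Expanding along the first row: (4)(6) − (0)(-18) + (-3)(-12) = 60.
Nonzero ⇒ not coplanar.

No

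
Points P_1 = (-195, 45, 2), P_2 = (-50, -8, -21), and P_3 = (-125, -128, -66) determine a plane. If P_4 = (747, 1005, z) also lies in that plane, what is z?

356

Coplanarity requires P_1P_2 · (P_1P_3 × P_1P_4) = 0.
P_1P_2 = (145, -53, -23), P_1P_3 = (70, -173, -68); the triple product is linear in z with coefficient -21375 and constant term 7609500.
Setting it to zero: z = 356.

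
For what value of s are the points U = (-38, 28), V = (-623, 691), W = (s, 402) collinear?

-368

Collinearity: (W − U) must be parallel to (V − U) = (-585, 663).
Cross-multiplying the components: (s − (-38))·(663) = (374)·(-585).
Solving gives s = -368.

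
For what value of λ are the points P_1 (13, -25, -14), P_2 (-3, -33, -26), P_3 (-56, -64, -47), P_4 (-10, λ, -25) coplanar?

-38

Normal to plane P_1P_2P_3: n = (-204, 300, 72); plane equation n·P = -11160.
Requiring n·P_4 = -11160: (300)λ + (240) = -11160.
So λ = -38.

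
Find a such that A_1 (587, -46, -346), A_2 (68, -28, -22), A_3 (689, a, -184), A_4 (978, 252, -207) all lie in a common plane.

Coplanarity ⇔ det[A_1A_2; A_1A_3; A_1A_4] = 0.
Expanding, this is linear in a: (-198825)a + (26642550) = 0.
So a = 134.

134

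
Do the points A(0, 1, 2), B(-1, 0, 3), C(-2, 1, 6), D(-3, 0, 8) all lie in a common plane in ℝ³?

No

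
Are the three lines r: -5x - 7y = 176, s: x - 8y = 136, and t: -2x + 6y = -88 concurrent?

No

Intersecting r and s: solving the 2×2 system gives (x, y) = (-456/47, -856/47).
Substitute into t: (-2)(-456/47) + (6)(-856/47) = -4224/47.
But t requires -88 ≠ -4224/47, so the three lines have no common point.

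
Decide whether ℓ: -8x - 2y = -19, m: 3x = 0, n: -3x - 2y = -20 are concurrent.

No

Intersecting ℓ and m: solving the 2×2 system gives (x, y) = (0, 19/2).
Substitute into n: (-3)(0) + (-2)(19/2) = -19.
But n requires -20 ≠ -19, so the three lines have no common point.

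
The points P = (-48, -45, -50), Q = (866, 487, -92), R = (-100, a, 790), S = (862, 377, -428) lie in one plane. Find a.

193

Normal to plane PQS: n = (-183372, 307272, -98412); plane equation n·X = -104784.
Requiring n·R = -104784: (307272)a + (-59408280) = -104784.
So a = 193.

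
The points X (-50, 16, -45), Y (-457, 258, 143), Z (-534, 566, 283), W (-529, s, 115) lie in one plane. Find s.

The points are coplanar iff XY · (XZ × XW) = 0.
Expanding, this is linear in s: (42504)s + (-6248088) = 0.
So s = 147.

147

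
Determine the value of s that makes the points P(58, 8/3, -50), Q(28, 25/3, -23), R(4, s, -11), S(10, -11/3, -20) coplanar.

Coplanarity ⇔ det[PQ; PR; PS] = 0.
Expanding, this is linear in s: (396)s + (-660) = 0.
So s = 5/3.

5/3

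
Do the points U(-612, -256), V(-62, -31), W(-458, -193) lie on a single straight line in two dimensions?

Yes

UV = (550, 225), UW = (154, 63).
Checking proportionality: UW = 7/25·UV, so the vectors are parallel and the points are collinear.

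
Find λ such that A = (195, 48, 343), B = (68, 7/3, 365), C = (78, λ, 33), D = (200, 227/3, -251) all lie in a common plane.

61/3

The points are coplanar iff AB · (AC × AD) = 0.
Expanding, this is linear in λ: (75328)λ + (-4595008/3) = 0.
So λ = 61/3.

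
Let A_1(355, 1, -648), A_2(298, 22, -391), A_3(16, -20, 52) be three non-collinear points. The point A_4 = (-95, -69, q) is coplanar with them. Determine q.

42

The plane through A_1, A_2, A_3 has equation 20097x − 47223y + 8316z = 1698444.
Substituting A_4: (8316)q + (1349172) = 1698444, so q = 42.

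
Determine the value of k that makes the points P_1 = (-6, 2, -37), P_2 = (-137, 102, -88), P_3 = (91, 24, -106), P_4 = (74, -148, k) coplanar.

93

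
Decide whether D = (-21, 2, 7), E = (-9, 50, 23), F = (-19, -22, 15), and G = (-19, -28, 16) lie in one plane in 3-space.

Yes

The four points are coplanar iff the 3×3 determinant with rows DE, DF, DG is zero.
Rows: (12, 48, 16), (2, -24, 8), (2, -30, 9).
Expanding along the first row: (12)(24) − (48)(2) + (16)(-12) = 0.
Zero determinant ⇒ coplanar.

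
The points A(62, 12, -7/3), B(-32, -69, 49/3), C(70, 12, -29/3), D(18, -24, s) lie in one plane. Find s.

The points are coplanar iff AB · (AC × AD) = 0.
Expanding, this is linear in s: (648)s + (-5184) = 0.
So s = 8.

8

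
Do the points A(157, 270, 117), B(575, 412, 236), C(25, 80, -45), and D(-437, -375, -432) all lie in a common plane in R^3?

Yes

The four points are coplanar iff the 3×3 determinant with rows AB, AC, AD is zero.
Rows: (418, 142, 119), (-132, -190, -162), (-594, -645, -549).
Expanding along the first row: (418)(-180) − (142)(-23760) + (119)(-27720) = 0.
Zero determinant ⇒ coplanar.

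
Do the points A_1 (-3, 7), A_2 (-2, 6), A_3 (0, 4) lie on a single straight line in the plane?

Yes

A_1A_2 = (1, -1), A_1A_3 = (3, -3).
det[A_1A_2; A_1A_3] = (1)(-3) − (-1)(3) = 0.
The determinant is zero, so the points are collinear.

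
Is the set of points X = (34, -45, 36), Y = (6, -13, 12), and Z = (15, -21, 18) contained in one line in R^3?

No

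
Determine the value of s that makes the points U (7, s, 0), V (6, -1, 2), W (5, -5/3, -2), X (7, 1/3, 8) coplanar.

Coplanarity ⇔ det[UV; UW; UX] = 0.
Expanding, this is linear in s: (-2)s + (-14/3) = 0.
So s = -7/3.

-7/3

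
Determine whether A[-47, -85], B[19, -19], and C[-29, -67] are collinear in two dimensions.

Yes

AB = (66, 66), AC = (18, 18).
Twice the signed area of △ABC is (66)(18) − (66)(18) = 0.
The triangle is degenerate (zero area), so the points are collinear.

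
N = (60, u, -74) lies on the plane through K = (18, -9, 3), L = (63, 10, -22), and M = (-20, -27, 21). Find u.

-25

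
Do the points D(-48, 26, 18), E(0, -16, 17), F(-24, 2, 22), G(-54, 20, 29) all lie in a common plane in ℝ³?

No

With D as base: DE = (48, -42, -1), DF = (24, -24, 4), DG = (-6, -6, 11).
DF × DG = (-240, -288, -288).
DE · (DF × DG) = 864.
Since 864 ≠ 0, the four points are not coplanar.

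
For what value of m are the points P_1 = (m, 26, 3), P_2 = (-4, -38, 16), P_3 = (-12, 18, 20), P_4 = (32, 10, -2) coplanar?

22

Coplanarity ⇔ det[P_1P_2; P_1P_3; P_1P_4] = 0.
Expanding, this is linear in m: (1200)m + (-26400) = 0.
So m = 22.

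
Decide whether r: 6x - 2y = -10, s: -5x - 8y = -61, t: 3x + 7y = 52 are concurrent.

No

The three lines meet at one point iff the augmented coefficient matrix [aᵢ bᵢ cᵢ] has rank < 3, i.e. its determinant vanishes.
Here the determinant is 22.
Nonzero, so no common point exists.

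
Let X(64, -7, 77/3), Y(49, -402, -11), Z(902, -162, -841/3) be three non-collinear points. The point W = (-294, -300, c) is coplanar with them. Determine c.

The plane through X, Y, Z has equation (345560/3)x − (105950/3)y + 333335z = 48524285/3.
Substituting W: (333335)c + (-23269880) = 48524285/3, so c = 355/3.

355/3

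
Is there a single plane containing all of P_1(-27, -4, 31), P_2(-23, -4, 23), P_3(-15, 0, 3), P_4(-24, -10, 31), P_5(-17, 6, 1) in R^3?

Yes

The plane through P_1, P_2, P_3 has normal n = P_1P_2 × P_1P_3 = (32, 16, 16) and equation n·P = -432.
Checking the remaining points: n·P_4 = -432, n·P_5 = -432.
All equal -432, so all 5 points lie in one plane.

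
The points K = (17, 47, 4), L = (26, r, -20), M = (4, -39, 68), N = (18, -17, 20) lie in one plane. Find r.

38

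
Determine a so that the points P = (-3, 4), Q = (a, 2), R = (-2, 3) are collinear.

Collinearity: (Q − P) must be parallel to (R − P) = (1, -1).
Cross-multiplying the components: (a − (-3))·(-1) = (-2)·(1).
Solving gives a = -1.

-1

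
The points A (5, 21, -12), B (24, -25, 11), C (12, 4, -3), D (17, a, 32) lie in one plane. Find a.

-11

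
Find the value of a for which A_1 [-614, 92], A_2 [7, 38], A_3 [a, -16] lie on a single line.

Collinearity: (A_3 − A_1) must be parallel to (A_2 − A_1) = (621, -54).
Cross-multiplying the components: (a − (-614))·(-54) = (-108)·(621).
Solving gives a = 628.

628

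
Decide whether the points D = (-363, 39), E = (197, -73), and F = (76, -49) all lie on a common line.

DE = (560, -112), DF = (439, -88).
If collinear, DF would be a scalar multiple of DE. But (560)·(-88) ≠ (-112)·(439) (difference -112), so they are not parallel; the points are not collinear.

No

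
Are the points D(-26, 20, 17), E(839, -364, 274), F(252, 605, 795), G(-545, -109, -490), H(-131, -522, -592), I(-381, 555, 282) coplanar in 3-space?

Yes

The plane through D, E, F has normal n = DE × DF = (-449097, -601524, 612777) and equation n·P = 10063251.
Checking the remaining points: n·G = 10063251, n·H = 10063251, n·I = 10063251.
All equal 10063251, so all 6 points lie in one plane.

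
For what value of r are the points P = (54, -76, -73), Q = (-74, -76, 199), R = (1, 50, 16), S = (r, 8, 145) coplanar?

-56

Normal to plane PQR: n = (-34272, -3024, -16128); plane equation n·X = -443520.
Requiring n·S = -443520: (-34272)r + (-2362752) = -443520.
So r = -56.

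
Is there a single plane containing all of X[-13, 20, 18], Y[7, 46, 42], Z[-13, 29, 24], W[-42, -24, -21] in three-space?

Yes

A normal to the plane through X, Y, Z is n = XY × XZ = (-60, -120, 180).
The plane has equation n·P = 1620. For W: n·W = 1620.
Equal, so W lies in the plane and all four are coplanar.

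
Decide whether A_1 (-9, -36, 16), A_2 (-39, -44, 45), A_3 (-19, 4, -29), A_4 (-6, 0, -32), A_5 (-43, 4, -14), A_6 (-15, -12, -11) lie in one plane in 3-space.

Yes

The plane through A_1, A_2, A_3 has normal n = A_1A_2 × A_1A_3 = (-800, -1640, -1280) and equation n·P = 45760.
Checking the remaining points: n·A_4 = 45760, n·A_5 = 45760, n·A_6 = 45760.
All equal 45760, so all 6 points lie in one plane.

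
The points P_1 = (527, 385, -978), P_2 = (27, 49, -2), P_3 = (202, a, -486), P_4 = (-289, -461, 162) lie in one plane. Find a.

73

Coplanarity ⇔ det[P_1P_2; P_1P_3; P_1P_4] = 0.
Expanding, this is linear in a: (226416)a + (-16528368) = 0.
So a = 73.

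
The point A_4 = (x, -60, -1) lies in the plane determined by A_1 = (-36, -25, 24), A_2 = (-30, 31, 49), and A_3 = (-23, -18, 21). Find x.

-21

The plane through A_1, A_2, A_3 has equation −343x + 343y − 686z = -12691.
Substituting A_4: (-343)x + (-19894) = -12691, so x = -21.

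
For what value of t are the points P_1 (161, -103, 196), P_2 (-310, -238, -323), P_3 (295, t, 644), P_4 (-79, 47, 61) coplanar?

443

Normal to plane P_1P_2P_4: n = (96075, 60975, -103050); plane equation n·P = -11010150.
Requiring n·P_3 = -11010150: (60975)t + (-38022075) = -11010150.
So t = 443.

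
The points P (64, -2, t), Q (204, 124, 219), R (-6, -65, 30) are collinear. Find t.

93

Collinearity requires PQ × PR = 0; each component is linear in t.
The x-component gives (-189)t + (17577) = 0, so t = 93.
The remaining components then also vanish.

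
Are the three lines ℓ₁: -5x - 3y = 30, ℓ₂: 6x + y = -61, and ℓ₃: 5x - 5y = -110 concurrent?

Lines aᵢx + bᵢy = cᵢ with pairwise distinct directions are concurrent exactly when det[aᵢ bᵢ cᵢ] = 0.
Here the determinant is -40.
Nonzero, so no common point exists.

No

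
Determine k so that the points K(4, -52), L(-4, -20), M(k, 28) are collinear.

The three points are collinear iff det[KL; KM] = 0.
This determinant is linear in k: (-32)k + (-512) = 0, so k = -16.

-16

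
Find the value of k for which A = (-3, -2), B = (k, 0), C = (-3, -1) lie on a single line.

-3

The three points are collinear iff det[AB; AC] = 0.
This determinant is linear in k: (1)k + (3) = 0, so k = -3.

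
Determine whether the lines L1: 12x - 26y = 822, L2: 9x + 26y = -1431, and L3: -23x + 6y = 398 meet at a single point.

No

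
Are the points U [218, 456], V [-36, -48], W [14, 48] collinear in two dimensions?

UV = (-254, -504), UW = (-204, -408).
det[UV; UW] = (-254)(-408) − (-504)(-204) = 816.
The determinant is nonzero, so they are not collinear.

No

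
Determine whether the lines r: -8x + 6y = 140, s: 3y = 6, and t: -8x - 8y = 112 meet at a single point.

Yes

The three lines meet at one point iff the augmented coefficient matrix [aᵢ bᵢ cᵢ] has rank < 3, i.e. its determinant vanishes.
Here the determinant is 0.
It vanishes, so the lines are concurrent at (-16, 2).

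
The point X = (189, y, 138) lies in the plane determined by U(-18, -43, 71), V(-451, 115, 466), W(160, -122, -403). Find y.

-107

Coplanarity requires UV · (UW × UX) = 0.
UV = (-433, 158, 395), UW = (178, -79, -474); the triple product is linear in y with coefficient -134932 and constant term -14437724.
Setting it to zero: y = -107.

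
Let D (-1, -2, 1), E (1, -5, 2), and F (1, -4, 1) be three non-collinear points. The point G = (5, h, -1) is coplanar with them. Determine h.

The plane through D, E, F has equation 2x + 2y + 2z = -4.
Substituting G: (2)h + (8) = -4, so h = -6.

-6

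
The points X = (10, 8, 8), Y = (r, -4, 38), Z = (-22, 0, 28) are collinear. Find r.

Collinearity requires XY × XZ = 0; each component is linear in r.
The y-component gives (-20)r + (-760) = 0, so r = -38.
The remaining components then also vanish.

-38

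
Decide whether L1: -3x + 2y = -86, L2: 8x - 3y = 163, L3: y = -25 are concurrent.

No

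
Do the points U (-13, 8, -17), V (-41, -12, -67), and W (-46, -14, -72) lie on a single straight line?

No

UV = (-28, -20, -50), UW = (-33, -22, -55).
Comparing components 3 and 1: (-50)(-33) − (-28)(-55) = 110 ≠ 0, so UV and UW are not parallel and the points are not collinear.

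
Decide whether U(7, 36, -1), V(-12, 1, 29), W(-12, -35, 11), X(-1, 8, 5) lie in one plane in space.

Yes

A normal to the plane through U, V, W is n = UV × UW = (1710, -342, 684).
The plane has equation n·P = -1026. For X: n·X = -1026.
Equal, so X lies in the plane and all four are coplanar.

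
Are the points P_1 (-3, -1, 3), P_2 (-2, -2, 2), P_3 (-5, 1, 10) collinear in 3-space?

No

P_1P_2 = (1, -1, -1), P_1P_3 = (-2, 2, 7).
Comparing components 2 and 3: (-1)(7) − (-1)(2) = -5 ≠ 0, so P_1P_2 and P_1P_3 are not parallel and the points are not collinear.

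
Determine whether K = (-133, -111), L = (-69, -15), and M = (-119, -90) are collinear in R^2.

KL = (64, 96), KM = (14, 21).
Twice the signed area of △KLM is (64)(21) − (96)(14) = 0.
The triangle is degenerate (zero area), so the points are collinear.

Yes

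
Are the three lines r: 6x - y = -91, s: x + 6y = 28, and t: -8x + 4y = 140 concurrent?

Intersecting r and s: solving the 2×2 system gives (x, y) = (-14, 7).
Substitute into t: (-8)(-14) + (4)(7) = 140.
This equals 140, so (-14, 7) lies on all three lines and they are concurrent.

Yes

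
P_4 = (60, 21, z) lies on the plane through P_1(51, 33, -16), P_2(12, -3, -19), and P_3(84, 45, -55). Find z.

-61

The plane through P_1, P_2, P_3 has equation 1440x − 1620y + 720z = 8460.
Substituting P_4: (720)z + (52380) = 8460, so z = -61.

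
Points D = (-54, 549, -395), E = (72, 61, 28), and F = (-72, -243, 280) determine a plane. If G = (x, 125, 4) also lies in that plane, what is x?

A normal to the plane is n = DE × DF = (5616, -92664, -108576).
G lies in the plane iff n · DG = 0.
This gives (5616)x + (-3729024) = 0, so x = 664.

664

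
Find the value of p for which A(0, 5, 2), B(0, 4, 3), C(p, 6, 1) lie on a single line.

0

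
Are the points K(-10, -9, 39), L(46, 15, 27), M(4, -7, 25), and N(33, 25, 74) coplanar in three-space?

A normal to the plane through K, L, M is n = KL × KM = (-312, 616, -224).
The plane has equation n·P = -11160. For N: n·N = -11472.
-11472 ≠ -11160, so N is off the plane.

No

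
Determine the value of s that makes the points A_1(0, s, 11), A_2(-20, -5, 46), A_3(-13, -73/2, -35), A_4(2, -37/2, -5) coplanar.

-25/2

The points are coplanar iff A_1A_2 · (A_1A_3 × A_1A_4) = 0.
Expanding, this is linear in s: (1425)s + (35625/2) = 0.
So s = -25/2.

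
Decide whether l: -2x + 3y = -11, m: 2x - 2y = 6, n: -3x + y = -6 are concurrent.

No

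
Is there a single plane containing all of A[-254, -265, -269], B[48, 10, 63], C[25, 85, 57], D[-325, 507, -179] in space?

No

With A as base: AB = (302, 275, 332), AC = (279, 350, 326), AD = (-71, 772, 90).
AC × AD = (-220172, -48256, 240238).
AB · (AC × AD) = -3328.
Since -3328 ≠ 0, the four points are not coplanar.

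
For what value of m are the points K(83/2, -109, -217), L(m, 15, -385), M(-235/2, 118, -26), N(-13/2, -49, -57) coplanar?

Normal to plane KMN: n = (24860, 16272, 1356); plane equation n·P = -1036210.
Requiring n·L = -1036210: (24860)m + (-277980) = -1036210.
So m = -61/2.

-61/2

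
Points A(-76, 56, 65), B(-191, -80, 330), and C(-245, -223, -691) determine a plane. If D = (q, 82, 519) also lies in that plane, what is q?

-80

The plane through A, B, C has equation 176751x − 131725y + 9101z = -20218111.
Substituting D: (176751)q + (-6078031) = -20218111, so q = -80.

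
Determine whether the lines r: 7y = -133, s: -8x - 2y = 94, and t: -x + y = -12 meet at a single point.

Yes

Lines aᵢx + bᵢy = cᵢ with pairwise distinct directions are concurrent exactly when det[aᵢ bᵢ cᵢ] = 0.
Here the determinant is 0.
It vanishes, so the lines are concurrent at (-7, -19).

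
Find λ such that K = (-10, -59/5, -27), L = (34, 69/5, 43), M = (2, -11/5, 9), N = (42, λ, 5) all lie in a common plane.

53/5

Normal to plane KLM: n = (1248/5, -744, 576/5); plane equation n·P = 15864/5.
Requiring n·N = 15864/5: (-744)λ + (55296/5) = 15864/5.
So λ = 53/5.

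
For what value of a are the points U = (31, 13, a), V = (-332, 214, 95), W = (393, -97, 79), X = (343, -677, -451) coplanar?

Coplanarity ⇔ det[UV; UW; UX] = 0.
Expanding, this is linear in a: (436050)a + (-20494350) = 0.
So a = 47.

47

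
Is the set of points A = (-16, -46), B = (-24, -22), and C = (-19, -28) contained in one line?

No

AB = (-8, 24), AC = (-3, 18).
det[AB; AC] = (-8)(18) − (24)(-3) = -72.
The determinant is nonzero, so they are not collinear.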